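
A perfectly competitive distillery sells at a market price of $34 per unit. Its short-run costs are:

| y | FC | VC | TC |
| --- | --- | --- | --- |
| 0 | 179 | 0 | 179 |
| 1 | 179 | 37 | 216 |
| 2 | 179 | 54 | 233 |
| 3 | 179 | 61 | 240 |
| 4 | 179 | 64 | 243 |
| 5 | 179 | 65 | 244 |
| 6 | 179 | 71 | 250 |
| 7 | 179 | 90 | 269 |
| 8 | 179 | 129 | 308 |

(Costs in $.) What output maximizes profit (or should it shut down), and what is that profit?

y = 7; profit = -$31

Profit at each row (π = 34y − TC): y=0: -179; y=1: -182; y=2: -165; y=3: -138; y=4: -107; y=5: -74; y=6: -46; y=7: -31; y=8: -36.
Profit is maximized at y = 7. AVC there is 90/7 = $12.86 ≤ P, so producing beats shutting down (which would give -$179).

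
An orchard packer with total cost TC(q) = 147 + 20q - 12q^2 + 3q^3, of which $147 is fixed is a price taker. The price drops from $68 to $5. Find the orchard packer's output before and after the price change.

MC = 20 - 24q + 9q^2; the shutdown threshold is min AVC = $8 (at q = 2).
With P = $68 above the shutdown price, P = MC gives q = 4.
At P = $5 < min AVC = $8, price no longer covers variable cost at any output, so the firm shuts down: q = 0.

Output falls from 4 to 0 (the firm shuts down)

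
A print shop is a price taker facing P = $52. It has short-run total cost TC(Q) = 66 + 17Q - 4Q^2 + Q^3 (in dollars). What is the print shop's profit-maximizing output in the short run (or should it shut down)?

Strip out fixed cost: VC = 17Q - 4Q^2 + Q^3. Then AVC = 17 - 4Q + Q^2 and MC = 17 - 8Q + 3Q^2.
The AVC parabola has its vertex at Q = 4/2 = 2, where AVC = 17 - 4·2 + 2^2 = $13.
P = $52 exceeds min AVC = $13, so the firm stays open.
Solving P = MC: -35 - 8Q + 3Q^2 = 0 ⇒ Q = -7/3 or 5. On the upward-sloping branch, Q* = 5.
Check: AVC at Q = 5 is $22 ≤ P, so revenue covers variable cost.
Profit = P·Q − TC = 52·5 − 176 = $84.

Produce at Q = 5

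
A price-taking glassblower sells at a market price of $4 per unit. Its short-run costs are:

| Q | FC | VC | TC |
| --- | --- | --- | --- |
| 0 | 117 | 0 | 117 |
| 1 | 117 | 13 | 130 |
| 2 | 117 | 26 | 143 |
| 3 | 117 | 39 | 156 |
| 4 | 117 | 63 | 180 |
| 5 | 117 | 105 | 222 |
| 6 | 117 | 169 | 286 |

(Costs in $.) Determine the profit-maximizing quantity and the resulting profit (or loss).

Profit at each row (π = 4Q − TC): Q=0: -117; Q=1: -126; Q=2: -135; Q=3: -144; Q=4: -164; Q=5: -202; Q=6: -262.
Profit is highest at Q = 0. Equivalently, the lowest AVC in the table is 13/1 ≈ $13 at Q = 1, and P = $4 falls below it — price never covers variable cost, so the firm shuts down and loses only its fixed cost.

Q = 0 (shut down); profit = -$117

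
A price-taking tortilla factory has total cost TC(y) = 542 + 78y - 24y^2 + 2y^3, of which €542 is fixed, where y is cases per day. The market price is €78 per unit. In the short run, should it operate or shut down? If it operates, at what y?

Produce at y = 8

Strip out fixed cost: VC = 78y - 24y^2 + 2y^3. Then AVC = 78 - 24y + 2y^2 and MC = 78 - 48y + 6y^2.
AVC is minimized where dAVC/dy = -24 + 4y = 0, at y = 6; min AVC = 78 - 24·6 + 2·6^2 = €6.
Since P = €78 ≥ min AVC = €6, price covers variable cost and the firm should produce.
Solving P = MC: -48y + 6y^2 = 0 ⇒ y = 0 or 8. On the upward-sloping branch, y* = 8.
Check: AVC at y = 8 is €14 ≤ P, so revenue covers variable cost.
Profit = P·y − TC = 78·8 − 654 = -€30, a loss, but smaller than the €542 fixed cost the firm would lose by shutting down.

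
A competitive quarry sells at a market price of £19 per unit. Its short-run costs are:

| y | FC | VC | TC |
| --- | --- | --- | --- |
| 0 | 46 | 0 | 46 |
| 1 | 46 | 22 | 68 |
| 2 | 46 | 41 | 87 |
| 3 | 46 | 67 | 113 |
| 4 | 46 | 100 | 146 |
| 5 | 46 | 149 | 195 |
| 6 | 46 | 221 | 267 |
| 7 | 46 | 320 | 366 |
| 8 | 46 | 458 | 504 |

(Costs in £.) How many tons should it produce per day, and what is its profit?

y = 0 (shut down); profit = -£46

Profit at each row (π = 19y − TC): y=0: -46; y=1: -49; y=2: -49; y=3: -56; y=4: -70; y=5: -100; y=6: -153; y=7: -233; y=8: -352.
Profit is highest at y = 0. Equivalently, the lowest AVC in the table is 41/2 ≈ £20.50 at y = 2, and P = £19 falls below it — price never covers variable cost, so the firm shuts down and loses only its fixed cost.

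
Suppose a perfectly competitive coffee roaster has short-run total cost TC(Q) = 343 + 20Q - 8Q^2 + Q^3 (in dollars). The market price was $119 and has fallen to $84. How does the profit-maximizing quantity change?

Output falls from 9 to 8

MC = 20 - 16Q + 3Q^2; the shutdown threshold is min AVC = $4 (at Q = 4).
With P = $119 above the shutdown price, P = MC gives Q = 9.
At P = $84 ≥ min AVC, set P = MC: Q = 8. The firm stays open but cuts output.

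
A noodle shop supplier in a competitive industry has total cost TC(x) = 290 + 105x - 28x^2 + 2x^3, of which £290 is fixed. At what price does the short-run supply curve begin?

Short-run supply begins at min AVC. From VC = 105x - 28x^2 + 2x^3, AVC = 105 - 28x + 2x^2.
dAVC/dx = -28 + 4x = 0 gives x = 7. min AVC = 105 - 28·7 + 2·7^2 = 7.
For P < £7 the firm produces nothing.

£7 per unit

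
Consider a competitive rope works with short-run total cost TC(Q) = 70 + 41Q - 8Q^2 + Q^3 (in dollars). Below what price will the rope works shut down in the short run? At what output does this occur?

Short-run supply begins at min AVC. From VC = 41Q - 8Q^2 + Q^3, AVC = 41 - 8Q + Q^2.
At the minimum of AVC, MC = AVC. MC = 41 - 16Q + 3Q^2; setting MC = AVC gives 2Q^2 - 8Q = 0, so Q = 4. min AVC = 25.
For P < $25 the firm produces nothing.

$25 per unit, at Q = 4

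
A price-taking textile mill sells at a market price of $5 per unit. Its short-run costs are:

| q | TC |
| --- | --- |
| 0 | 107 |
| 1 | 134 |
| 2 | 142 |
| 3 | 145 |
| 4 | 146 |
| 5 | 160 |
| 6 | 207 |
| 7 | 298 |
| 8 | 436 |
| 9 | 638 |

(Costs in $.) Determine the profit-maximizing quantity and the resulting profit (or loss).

Compute π = P·q − TC at each output: q=0: -107; q=1: -129; q=2: -132; q=3: -130; q=4: -126; q=5: -135; q=6: -177; q=7: -263; q=8: -396; q=9: -593.
Profit is highest at q = 0. Equivalently, the lowest AVC in the table is 39/4 ≈ $9.75 at q = 4, and P = $5 falls below it — price never covers variable cost, so the firm shuts down and loses only its fixed cost.

q = 0 (shut down); profit = -$107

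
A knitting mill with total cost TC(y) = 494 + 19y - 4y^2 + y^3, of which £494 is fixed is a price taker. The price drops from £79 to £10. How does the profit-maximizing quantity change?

Output falls from 6 to 0 (the firm shuts down)

MC = 19 - 8y + 3y^2; the shutdown threshold is min AVC = £15 (at y = 2).
At P = £79 ≥ min AVC, set P = MC on the rising branch: y = 6.
At P = £10 < min AVC = £15, price no longer covers variable cost at any output, so the firm shuts down: y = 0.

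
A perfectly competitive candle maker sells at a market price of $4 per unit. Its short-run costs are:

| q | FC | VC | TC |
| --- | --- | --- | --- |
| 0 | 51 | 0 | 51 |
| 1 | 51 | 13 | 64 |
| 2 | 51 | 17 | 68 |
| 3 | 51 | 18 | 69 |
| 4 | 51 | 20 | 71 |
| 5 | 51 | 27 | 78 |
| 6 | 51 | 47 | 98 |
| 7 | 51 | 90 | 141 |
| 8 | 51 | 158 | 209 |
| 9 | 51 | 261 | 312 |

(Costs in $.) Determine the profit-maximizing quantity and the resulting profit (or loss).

Profit at each row (π = 4q − TC): q=0: -51; q=1: -60; q=2: -60; q=3: -57; q=4: -55; q=5: -58; q=6: -74; q=7: -113; q=8: -177; q=9: -276.
Profit is highest at q = 0. Equivalently, the lowest AVC in the table is 20/4 ≈ $5 at q = 4, and P = $4 falls below it — price never covers variable cost, so the firm shuts down and loses only its fixed cost.

q = 0 (shut down); profit = -$51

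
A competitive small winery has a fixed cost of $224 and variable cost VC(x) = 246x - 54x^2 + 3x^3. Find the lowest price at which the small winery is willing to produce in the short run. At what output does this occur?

$3 per unit, at x = 9

The firm shuts down when price falls below the minimum of average variable cost. AVC = VC/x = 246 - 54x + 3x^2.
At the minimum of AVC, MC = AVC. MC = 246 - 108x + 9x^2; setting MC = AVC gives 6x^2 - 54x = 0, so x = 9. min AVC = 3.
The firm shuts down for any P below $3.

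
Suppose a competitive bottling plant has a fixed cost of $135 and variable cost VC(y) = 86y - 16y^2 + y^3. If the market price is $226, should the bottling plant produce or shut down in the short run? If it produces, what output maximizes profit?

Produce at y = 14

From TC, MC = TC'(y) = 86 - 32y + 3y^2 and AVC = VC/y = 86 - 16y + y^2.
The AVC parabola has its vertex at y = 16/2 = 8, where AVC = 86 - 16·8 + 8^2 = $22.
Because $226 ≥ $22, revenue can cover variable cost; the firm operates.
Solving P = MC: -140 - 32y + 3y^2 = 0 ⇒ y = -10/3 or 14. On the upward-sloping branch, y* = 14.
Check: AVC at y = 14 is $58 ≤ P, so revenue covers variable cost.
Profit = P·y − TC = 226·14 − 947 = $2217.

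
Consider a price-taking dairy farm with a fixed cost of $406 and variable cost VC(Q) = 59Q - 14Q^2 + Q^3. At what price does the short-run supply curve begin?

$10 per unit

Short-run supply begins at min AVC. From VC = 59Q - 14Q^2 + Q^3, AVC = 59 - 14Q + Q^2.
At the minimum of AVC, MC = AVC. MC = 59 - 28Q + 3Q^2; setting MC = AVC gives 2Q^2 - 14Q = 0, so Q = 7. min AVC = 10.
For P < $10 the firm produces nothing.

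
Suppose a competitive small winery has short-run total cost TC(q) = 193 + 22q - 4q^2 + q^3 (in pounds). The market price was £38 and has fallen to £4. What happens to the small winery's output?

AVC = 22 - 4q + q^2, minimized at q = 2 where min AVC = £18. MC = 22 - 8q + 3q^2.
With P = £38 above the shutdown price, P = MC gives q = 4.
At P = £4 < min AVC = £18, price no longer covers variable cost at any output, so the firm shuts down: q = 0.

Output falls from 4 to 0 (the firm shuts down)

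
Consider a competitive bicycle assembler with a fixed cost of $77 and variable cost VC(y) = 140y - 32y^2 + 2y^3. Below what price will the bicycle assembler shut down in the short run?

$12 per unit

Short-run supply begins at min AVC. From VC = 140y - 32y^2 + 2y^3, AVC = 140 - 32y + 2y^2.
At the minimum of AVC, MC = AVC. MC = 140 - 64y + 6y^2; setting MC = AVC gives 4y^2 - 32y = 0, so y = 8. min AVC = 12.
The firm shuts down for any P below $12.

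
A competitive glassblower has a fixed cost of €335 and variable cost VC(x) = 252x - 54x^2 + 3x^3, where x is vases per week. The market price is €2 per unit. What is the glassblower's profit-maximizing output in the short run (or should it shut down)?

From TC, MC = TC'(x) = 252 - 108x + 9x^2 and AVC = VC/x = 252 - 54x + 3x^2.
The AVC parabola has its vertex at x = 54/6 = 9, where AVC = 252 - 54·9 + 3·9^2 = €9.
With P < min AVC (€2 < €9), every unit sold adds to the loss.
Best response: produce nothing and absorb the €335 fixed cost.

Shut down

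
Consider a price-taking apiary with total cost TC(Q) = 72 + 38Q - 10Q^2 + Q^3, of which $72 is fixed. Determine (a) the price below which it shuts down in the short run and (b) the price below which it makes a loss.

Shutdown price = $13; break-even price = $26

Shutdown price = min AVC. AVC = 38 - 10Q + Q^2, with vertex at Q = 5 and minimum $13.
ATC = 72/Q + 38 - 10Q + Q^2. Setting dATC/dQ = −72/Q^2 − 10 + 2Q = 0 gives Q = 6 (since 2·6^3 − 10·6^2 = 72).
min ATC = 72/6 + 38 − 10·6 + 6^2 = $26. That is the break-even price.
For $13 ≤ P < $26 the firm produces at a loss; below $13 it shuts down.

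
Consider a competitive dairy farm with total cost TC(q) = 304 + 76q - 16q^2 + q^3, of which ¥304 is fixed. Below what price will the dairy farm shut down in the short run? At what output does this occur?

The shutdown price is the minimum of AVC. VC = 76q - 16q^2 + q^3, so AVC = 76 - 16q + q^2.
dAVC/dq = -16 + 2q = 0 gives q = 8. min AVC = 76 - 16·8 + 8^2 = 12.
For P < ¥12 the firm produces nothing.

¥12 per unit, at q = 8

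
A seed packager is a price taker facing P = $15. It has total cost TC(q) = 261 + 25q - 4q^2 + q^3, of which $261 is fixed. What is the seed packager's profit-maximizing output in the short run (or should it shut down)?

From TC, MC = TC'(q) = 25 - 8q + 3q^2 and AVC = VC/q = 25 - 4q + q^2.
The AVC parabola has its vertex at q = 4/2 = 2, where AVC = 25 - 4·2 + 2^2 = $21.
P = $15 lies below min AVC = $21; no output level covers variable cost.
Best response: produce nothing and absorb the $261 fixed cost.

Shut down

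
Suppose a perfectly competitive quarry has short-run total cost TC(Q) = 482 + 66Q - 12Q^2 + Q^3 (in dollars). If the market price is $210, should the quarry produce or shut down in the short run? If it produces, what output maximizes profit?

Produce at Q = 12

Strip out fixed cost: VC = 66Q - 12Q^2 + Q^3. Then AVC = 66 - 12Q + Q^2 and MC = 66 - 24Q + 3Q^2.
The AVC parabola has its vertex at Q = 12/2 = 6, where AVC = 66 - 12·6 + 6^2 = $30.
P = $210 exceeds min AVC = $30, so the firm stays open.
P = MC gives -144 - 24Q + 3Q^2 = 0, with roots -4 and 12. Take the larger (rising MC): Q* = 12.
Check: AVC at Q = 12 is $66 ≤ P, so revenue covers variable cost.
Profit = P·Q − TC = 210·12 − 1274 = $1246.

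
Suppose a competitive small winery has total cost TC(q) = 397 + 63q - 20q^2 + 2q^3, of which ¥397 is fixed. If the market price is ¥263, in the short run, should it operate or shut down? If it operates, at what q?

From TC, MC = TC'(q) = 63 - 40q + 6q^2 and AVC = VC/q = 63 - 20q + 2q^2.
AVC is minimized where dAVC/dq = -20 + 4q = 0, at q = 5; min AVC = 63 - 20·5 + 2·5^2 = ¥13.
Because ¥263 ≥ ¥13, revenue can cover variable cost; the firm operates.
P = MC gives -200 - 40q + 6q^2 = 0, with roots -10/3 and 10. Take the larger (rising MC): q* = 10.
Check: AVC at q = 10 is ¥63 ≤ P, so revenue covers variable cost.
Profit = P·q − TC = 263·10 − 1027 = ¥1603.

Produce at q = 10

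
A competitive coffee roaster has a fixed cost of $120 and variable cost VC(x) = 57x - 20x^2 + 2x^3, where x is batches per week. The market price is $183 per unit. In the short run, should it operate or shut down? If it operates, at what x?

From TC, MC = TC'(x) = 57 - 40x + 6x^2 and AVC = VC/x = 57 - 20x + 2x^2.
AVC is minimized where dAVC/dx = -20 + 4x = 0, at x = 5; min AVC = 57 - 20·5 + 2·5^2 = $7.
P = $183 exceeds min AVC = $7, so the firm stays open.
Set P = MC: 183 = 57 - 40x + 6x^2 → -126 - 40x + 6x^2 = 0. The roots are x = -7/3 and x = 9; the profit-maximizing output is on the rising part of MC, so x* = 9.
Check: AVC at x = 9 is $39 ≤ P, so revenue covers variable cost.
Profit = P·x − TC = 183·9 − 471 = $1176.

Produce at x = 9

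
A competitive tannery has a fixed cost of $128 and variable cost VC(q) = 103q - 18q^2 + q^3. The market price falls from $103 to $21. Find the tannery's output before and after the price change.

AVC = 103 - 18q + q^2, minimized at q = 9 where min AVC = $22. MC = 103 - 36q + 3q^2.
At P = $103 ≥ min AVC, set P = MC on the rising branch: q = 12.
At P = $21 < min AVC = $22, price no longer covers variable cost at any output, so the firm shuts down: q = 0.

Output falls from 12 to 0 (the firm shuts down)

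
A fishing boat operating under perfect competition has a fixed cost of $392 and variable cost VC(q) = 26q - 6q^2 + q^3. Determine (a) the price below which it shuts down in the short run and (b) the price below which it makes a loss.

Shutdown price = min AVC. AVC = 26 - 6q + q^2, with vertex at q = 3 and minimum $17.
ATC = 392/q + 26 - 6q + q^2. Setting dATC/dq = −392/q^2 − 6 + 2q = 0 gives q = 7 (since 2·7^3 − 6·7^2 = 392).
min ATC = 392/7 + 26 − 6·7 + 7^2 = $89. That is the break-even price.
For $17 ≤ P < $89 the firm produces at a loss; below $17 it shuts down.

Shutdown price = $17; break-even price = $89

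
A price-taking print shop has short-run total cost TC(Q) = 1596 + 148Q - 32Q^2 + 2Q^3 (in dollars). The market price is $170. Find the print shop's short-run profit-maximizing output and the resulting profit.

AVC = 148 - 32Q + 2Q^2 has its minimum $20 at Q = 8; price $170 clears that bar, so the firm operates.
With MC = 148 - 64Q + 6Q^2, P = MC on the upward-sloping part at Q* = 11.
TR = 170·11 = 1870. TC = 1596 + 418 = 2014. Profit = 1870 − 2014 = -$144.
Shutting down would mean losing the fixed cost of $1596, so operating at a loss of $144 is better by $1452.

Profit = -$144 at Q = 11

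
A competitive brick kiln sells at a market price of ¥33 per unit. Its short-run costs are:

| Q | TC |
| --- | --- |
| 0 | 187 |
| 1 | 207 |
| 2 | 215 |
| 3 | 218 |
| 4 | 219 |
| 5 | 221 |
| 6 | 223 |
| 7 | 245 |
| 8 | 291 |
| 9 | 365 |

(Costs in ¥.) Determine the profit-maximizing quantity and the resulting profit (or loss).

Tabulate TR − TC: Q=0: -187; Q=1: -174; Q=2: -149; Q=3: -119; Q=4: -87; Q=5: -56; Q=6: -25; Q=7: -14; Q=8: -27; Q=9: -68.
Profit is maximized at Q = 7. AVC there is 58/7 = ¥8.29 ≤ P, so producing beats shutting down (which would give -¥187).

Q = 7; profit = -¥14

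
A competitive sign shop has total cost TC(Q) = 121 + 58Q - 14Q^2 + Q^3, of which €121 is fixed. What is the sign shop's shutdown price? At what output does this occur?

€9 per unit, at Q = 7

The shutdown price is the minimum of AVC. VC = 58Q - 14Q^2 + Q^3, so AVC = 58 - 14Q + Q^2.
dAVC/dQ = -14 + 2Q = 0 gives Q = 7. min AVC = 58 - 14·7 + 7^2 = 9.
The firm shuts down for any P below €9.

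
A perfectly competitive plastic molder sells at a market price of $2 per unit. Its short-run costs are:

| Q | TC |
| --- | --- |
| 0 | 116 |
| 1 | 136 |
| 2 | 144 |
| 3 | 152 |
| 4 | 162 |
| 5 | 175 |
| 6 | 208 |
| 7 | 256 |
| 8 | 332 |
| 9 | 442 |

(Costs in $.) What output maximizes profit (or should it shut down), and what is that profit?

Tabulate TR − TC: Q=0: -116; Q=1: -134; Q=2: -140; Q=3: -146; Q=4: -154; Q=5: -165; Q=6: -196; Q=7: -242; Q=8: -316; Q=9: -424.
Profit is highest at Q = 0. Equivalently, the lowest AVC in the table is 46/4 ≈ $11.50 at Q = 4, and P = $2 falls below it — price never covers variable cost, so the firm shuts down and loses only its fixed cost.

Q = 0 (shut down); profit = -$116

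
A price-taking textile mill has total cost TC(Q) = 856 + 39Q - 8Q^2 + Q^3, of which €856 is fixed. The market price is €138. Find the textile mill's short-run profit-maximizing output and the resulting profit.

AVC = 39 - 8Q + Q^2; min AVC = €23 at Q = 4. Since P = €138 ≥ min AVC, the firm produces.
With MC = 39 - 16Q + 3Q^2, P = MC on the upward-sloping part at Q* = 9.
TR = 138·9 = 1242. TC = 856 + 432 = 1288. Profit = 1242 − 1288 = -€46.
That loss of €46 beats the €856 the firm would lose by shutting down; producing recovers €810 of fixed cost.

Profit = -€46 at Q = 9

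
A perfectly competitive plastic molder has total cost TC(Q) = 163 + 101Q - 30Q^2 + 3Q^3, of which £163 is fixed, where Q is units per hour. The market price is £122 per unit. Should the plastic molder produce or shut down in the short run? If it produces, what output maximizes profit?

Variable cost is VC = 101Q - 30Q^2 + 3Q^3, so AVC = VC/Q = 101 - 30Q + 3Q^2 and MC = dTC/dQ = 101 - 60Q + 9Q^2.
AVC hits its minimum where MC = AVC, at Q = 5, giving min AVC = 101 - 30·5 + 3·5^2 = £26.
P = £122 exceeds min AVC = £26, so the firm stays open.
Solving P = MC: -21 - 60Q + 9Q^2 = 0 ⇒ Q = -1/3 or 7. On the upward-sloping branch, Q* = 7.
Check: AVC at Q = 7 is £38 ≤ P, so revenue covers variable cost.
Profit = P·Q − TC = 122·7 − 429 = £425.

Produce at Q = 7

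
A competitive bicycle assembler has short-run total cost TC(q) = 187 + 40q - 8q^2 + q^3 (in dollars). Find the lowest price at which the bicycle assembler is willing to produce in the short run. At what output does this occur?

Short-run supply begins at min AVC. From VC = 40q - 8q^2 + q^3, AVC = 40 - 8q + q^2.
At the minimum of AVC, MC = AVC. MC = 40 - 16q + 3q^2; setting MC = AVC gives 2q^2 - 8q = 0, so q = 4. min AVC = 24.
The firm shuts down for any P below $24.

$24 per unit, at q = 4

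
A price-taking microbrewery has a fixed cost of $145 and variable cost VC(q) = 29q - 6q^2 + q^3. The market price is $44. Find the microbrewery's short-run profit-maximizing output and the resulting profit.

Profit = -$45 at q = 5

AVC = 29 - 6q + q^2; min AVC = $20 at q = 3. Since P = $44 ≥ min AVC, the firm produces.
With MC = 29 - 12q + 3q^2, P = MC on the upward-sloping part at q* = 5.
TR = 44·5 = 220. TC = 145 + 120 = 265. Profit = 220 − 265 = -$45.
By producing, the firm covers all variable cost plus $100 of fixed cost; shutting down would lose the full $145.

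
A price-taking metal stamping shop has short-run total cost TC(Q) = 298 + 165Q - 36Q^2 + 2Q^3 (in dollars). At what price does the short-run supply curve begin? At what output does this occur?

$3 per unit, at Q = 9

The firm shuts down when price falls below the minimum of average variable cost. AVC = VC/Q = 165 - 36Q + 2Q^2.
At the minimum of AVC, MC = AVC. MC = 165 - 72Q + 6Q^2; setting MC = AVC gives 4Q^2 - 36Q = 0, so Q = 9. min AVC = 3.
The firm shuts down for any P below $3.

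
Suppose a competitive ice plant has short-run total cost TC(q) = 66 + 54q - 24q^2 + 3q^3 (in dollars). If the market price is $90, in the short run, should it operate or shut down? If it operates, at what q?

From TC, MC = TC'(q) = 54 - 48q + 9q^2 and AVC = VC/q = 54 - 24q + 3q^2.
AVC is minimized where dAVC/dq = -24 + 6q = 0, at q = 4; min AVC = 54 - 24·4 + 3·4^2 = $6.
Since P = $90 ≥ min AVC = $6, price covers variable cost and the firm should produce.
Solving P = MC: -36 - 48q + 9q^2 = 0 ⇒ q = -2/3 or 6. On the upward-sloping branch, q* = 6.
Check: AVC at q = 6 is $18 ≤ P, so revenue covers variable cost.
Profit = P·q − TC = 90·6 − 174 = $366.

Produce at q = 6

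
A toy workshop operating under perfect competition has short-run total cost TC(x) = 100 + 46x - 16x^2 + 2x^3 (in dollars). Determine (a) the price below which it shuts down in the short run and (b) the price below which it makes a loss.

Shutdown price = min AVC. AVC = 46 - 16x + 2x^2, with vertex at x = 4 and minimum $14.
ATC = 100/x + 46 - 16x + 2x^2. Setting dATC/dx = −100/x^2 − 16 + 4x = 0 gives x = 5 (since 4·5^3 − 16·5^2 = 100).
min ATC = 100/5 + 46 − 16·5 + 2·5^2 = $36. That is the break-even price.
Between these two prices the firm operates at a loss; above $36 it earns a profit.

Shutdown price = $14; break-even price = $36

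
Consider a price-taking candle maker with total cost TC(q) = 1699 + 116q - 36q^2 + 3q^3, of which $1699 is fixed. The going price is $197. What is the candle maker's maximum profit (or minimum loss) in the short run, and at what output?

AVC = 116 - 36q + 3q^2; min AVC = $8 at q = 6. Since P = $197 ≥ min AVC, the firm produces.
With MC = 116 - 72q + 9q^2, P = MC on the upward-sloping part at q* = 9.
TR = 197·9 = 1773. TC = 1699 + 315 = 2014. Profit = 1773 − 2014 = -$241.
Shutting down would mean losing the fixed cost of $1699, so operating at a loss of $241 is better by $1458.

Profit = -$241 at q = 9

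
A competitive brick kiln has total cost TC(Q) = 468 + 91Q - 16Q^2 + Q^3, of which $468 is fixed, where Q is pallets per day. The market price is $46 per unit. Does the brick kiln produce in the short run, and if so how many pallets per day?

Produce at Q = 9

Variable cost is VC = 91Q - 16Q^2 + Q^3, so AVC = VC/Q = 91 - 16Q + Q^2 and MC = dTC/dQ = 91 - 32Q + 3Q^2.
AVC hits its minimum where MC = AVC, at Q = 8, giving min AVC = 91 - 16·8 + 8^2 = $27.
Since P = $46 ≥ min AVC = $27, price covers variable cost and the firm should produce.
Set P = MC: 46 = 91 - 32Q + 3Q^2 → 45 - 32Q + 3Q^2 = 0. The roots are Q = 5/3 and Q = 9; the profit-maximizing output is on the rising part of MC, so Q* = 9.
Check: AVC at Q = 9 is $28 ≤ P, so revenue covers variable cost.
Profit = P·Q − TC = 46·9 − 720 = -$306, a loss, but smaller than the $468 fixed cost the firm would lose by shutting down.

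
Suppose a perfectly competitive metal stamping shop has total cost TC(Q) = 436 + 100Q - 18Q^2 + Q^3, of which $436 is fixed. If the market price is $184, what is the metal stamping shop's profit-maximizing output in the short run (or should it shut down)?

Variable cost is VC = 100Q - 18Q^2 + Q^3, so AVC = VC/Q = 100 - 18Q + Q^2 and MC = dTC/dQ = 100 - 36Q + 3Q^2.
AVC is minimized where dAVC/dQ = -18 + 2Q = 0, at Q = 9; min AVC = 100 - 18·9 + 9^2 = $19.
Because $184 ≥ $19, revenue can cover variable cost; the firm operates.
Set P = MC: 184 = 100 - 36Q + 3Q^2 → -84 - 36Q + 3Q^2 = 0. The roots are Q = -2 and Q = 14; the profit-maximizing output is on the rising part of MC, so Q* = 14.
Check: AVC at Q = 14 is $44 ≤ P, so revenue covers variable cost.
Profit = P·Q − TC = 184·14 − 1052 = $1524.

Produce at Q = 14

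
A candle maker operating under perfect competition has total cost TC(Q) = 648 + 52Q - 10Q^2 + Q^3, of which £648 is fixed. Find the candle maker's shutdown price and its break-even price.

Shutdown price = min AVC. AVC = 52 - 10Q + Q^2, with vertex at Q = 5 and minimum £27.
ATC = 648/Q + 52 - 10Q + Q^2. Setting dATC/dQ = −648/Q^2 − 10 + 2Q = 0 gives Q = 9 (since 2·9^3 − 10·9^2 = 648).
min ATC = 648/9 + 52 − 10·9 + 9^2 = £115. That is the break-even price.
Between these two prices the firm operates at a loss; above £115 it earns a profit.

Shutdown price = £27; break-even price = £115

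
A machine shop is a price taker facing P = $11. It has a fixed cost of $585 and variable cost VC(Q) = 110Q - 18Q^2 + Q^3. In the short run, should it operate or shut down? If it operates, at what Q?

From TC, MC = TC'(Q) = 110 - 36Q + 3Q^2 and AVC = VC/Q = 110 - 18Q + Q^2.
The AVC parabola has its vertex at Q = 18/2 = 9, where AVC = 110 - 18·9 + 9^2 = $29.
P = $11 lies below min AVC = $29; no output level covers variable cost.
Best response: produce nothing and absorb the $585 fixed cost.

Shut down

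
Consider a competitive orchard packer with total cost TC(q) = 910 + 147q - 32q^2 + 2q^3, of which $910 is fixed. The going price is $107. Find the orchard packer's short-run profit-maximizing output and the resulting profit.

AVC = 147 - 32q + 2q^2; min AVC = $19 at q = 8. Since P = $107 ≥ min AVC, the firm produces.
MC = 147 - 64q + 6q^2. Setting P = MC and taking the root on the rising branch gives q* = 10.
TR = 107·10 = 1070. TC = 910 + 270 = 1180. Profit = 1070 − 1180 = -$110.
By producing, the firm covers all variable cost plus $800 of fixed cost; shutting down would lose the full $910.

Profit = -$110 at q = 10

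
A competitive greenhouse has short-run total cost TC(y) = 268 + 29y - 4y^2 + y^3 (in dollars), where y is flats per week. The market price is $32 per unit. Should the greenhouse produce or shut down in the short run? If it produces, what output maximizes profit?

Produce at y = 3

Variable cost is VC = 29y - 4y^2 + y^3, so AVC = VC/y = 29 - 4y + y^2 and MC = dTC/dy = 29 - 8y + 3y^2.
AVC hits its minimum where MC = AVC, at y = 2, giving min AVC = 29 - 4·2 + 2^2 = $25.
Because $32 ≥ $25, revenue can cover variable cost; the firm operates.
Set P = MC: 32 = 29 - 8y + 3y^2 → -3 - 8y + 3y^2 = 0. The roots are y = -1/3 and y = 3; the profit-maximizing output is on the rising part of MC, so y* = 3.
Check: AVC at y = 3 is $26 ≤ P, so revenue covers variable cost.
Profit = P·y − TC = 32·3 − 346 = -$250, a loss, but smaller than the $268 fixed cost the firm would lose by shutting down.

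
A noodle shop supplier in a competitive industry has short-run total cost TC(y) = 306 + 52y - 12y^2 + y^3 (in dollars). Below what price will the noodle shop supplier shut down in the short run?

$16 per unit

The shutdown price is the minimum of AVC. VC = 52y - 12y^2 + y^3, so AVC = 52 - 12y + y^2.
At the minimum of AVC, MC = AVC. MC = 52 - 24y + 3y^2; setting MC = AVC gives 2y^2 - 12y = 0, so y = 6. min AVC = 16.
The firm shuts down for any P below $16.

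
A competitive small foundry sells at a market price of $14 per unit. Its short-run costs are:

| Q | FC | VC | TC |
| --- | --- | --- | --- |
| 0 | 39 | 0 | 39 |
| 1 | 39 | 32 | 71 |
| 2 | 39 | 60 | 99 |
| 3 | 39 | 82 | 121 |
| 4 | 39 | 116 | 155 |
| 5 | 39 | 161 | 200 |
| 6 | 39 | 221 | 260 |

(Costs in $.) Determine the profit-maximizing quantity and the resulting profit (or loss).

Q = 0 (shut down); profit = -$39

Compute π = P·Q − TC at each output: Q=0: -39; Q=1: -57; Q=2: -71; Q=3: -79; Q=4: -99; Q=5: -130; Q=6: -176.
Profit is highest at Q = 0. Equivalently, the lowest AVC in the table is 82/3 ≈ $27.33 at Q = 3, and P = $14 falls below it — price never covers variable cost, so the firm shuts down and loses only its fixed cost.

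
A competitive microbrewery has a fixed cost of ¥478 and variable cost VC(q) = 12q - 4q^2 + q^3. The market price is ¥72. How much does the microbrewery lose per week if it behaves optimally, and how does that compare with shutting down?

Profit = -¥190 at q = 6

AVC = 12 - 4q + q^2 has its minimum ¥8 at q = 2; price ¥72 clears that bar, so the firm operates.
MC = 12 - 8q + 3q^2. Setting P = MC and taking the root on the rising branch gives q* = 6.
TR = 72·6 = 432. TC = 478 + 144 = 622. Profit = 432 − 622 = -¥190.
Shutting down would mean losing the fixed cost of ¥478, so operating at a loss of ¥190 is better by ¥288.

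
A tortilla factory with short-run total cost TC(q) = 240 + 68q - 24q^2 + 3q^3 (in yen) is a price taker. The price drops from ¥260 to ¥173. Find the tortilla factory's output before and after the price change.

Output falls from 8 to 7

AVC = 68 - 24q + 3q^2, minimized at q = 4 where min AVC = ¥20. MC = 68 - 48q + 9q^2.
At P = ¥260 ≥ min AVC, set P = MC on the rising branch: q = 8.
At P = ¥173 ≥ min AVC, set P = MC: q = 7. The firm stays open but cuts output.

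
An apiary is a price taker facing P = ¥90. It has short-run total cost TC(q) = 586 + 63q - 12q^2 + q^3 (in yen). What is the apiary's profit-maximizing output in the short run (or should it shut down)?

Strip out fixed cost: VC = 63q - 12q^2 + q^3. Then AVC = 63 - 12q + q^2 and MC = 63 - 24q + 3q^2.
AVC hits its minimum where MC = AVC, at q = 6, giving min AVC = 63 - 12·6 + 6^2 = ¥27.
Because ¥90 ≥ ¥27, revenue can cover variable cost; the firm operates.
Set P = MC: 90 = 63 - 24q + 3q^2 → -27 - 24q + 3q^2 = 0. The roots are q = -1 and q = 9; the profit-maximizing output is on the rising part of MC, so q* = 9.
Check: AVC at q = 9 is ¥36 ≤ P, so revenue covers variable cost.
Profit = P·q − TC = 90·9 − 910 = -¥100, a loss, but smaller than the ¥586 fixed cost the firm would lose by shutting down.

Produce at q = 9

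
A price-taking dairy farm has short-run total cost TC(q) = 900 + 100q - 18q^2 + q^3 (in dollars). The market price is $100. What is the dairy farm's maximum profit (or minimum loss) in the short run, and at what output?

Profit = -$36 at q = 12

AVC = 100 - 18q + q^2 has its minimum $19 at q = 9; price $100 clears that bar, so the firm operates.
MC = 100 - 36q + 3q^2. Setting P = MC and taking the root on the rising branch gives q* = 12.
TR = 100·12 = 1200. TC = 900 + 336 = 1236. Profit = 1200 − 1236 = -$36.
That loss of $36 beats the $900 the firm would lose by shutting down; producing recovers $864 of fixed cost.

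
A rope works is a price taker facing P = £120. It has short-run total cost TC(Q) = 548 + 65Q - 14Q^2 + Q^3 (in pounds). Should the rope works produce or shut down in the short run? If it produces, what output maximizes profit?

From TC, MC = TC'(Q) = 65 - 28Q + 3Q^2 and AVC = VC/Q = 65 - 14Q + Q^2.
AVC hits its minimum where MC = AVC, at Q = 7, giving min AVC = 65 - 14·7 + 7^2 = £16.
Since P = £120 ≥ min AVC = £16, price covers variable cost and the firm should produce.
Solving P = MC: -55 - 28Q + 3Q^2 = 0 ⇒ Q = -5/3 or 11. On the upward-sloping branch, Q* = 11.
Check: AVC at Q = 11 is £32 ≤ P, so revenue covers variable cost.
Profit = P·Q − TC = 120·11 − 900 = £420.

Produce at Q = 11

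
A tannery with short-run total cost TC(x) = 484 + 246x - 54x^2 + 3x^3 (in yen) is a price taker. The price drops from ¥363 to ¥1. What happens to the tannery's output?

Output falls from 13 to 0 (the firm shuts down)

AVC = 246 - 54x + 3x^2, minimized at x = 9 where min AVC = ¥3. MC = 246 - 108x + 9x^2.
At P = ¥363 ≥ min AVC, set P = MC on the rising branch: x = 13.
At P = ¥1 < min AVC = ¥3, price no longer covers variable cost at any output, so the firm shuts down: x = 0.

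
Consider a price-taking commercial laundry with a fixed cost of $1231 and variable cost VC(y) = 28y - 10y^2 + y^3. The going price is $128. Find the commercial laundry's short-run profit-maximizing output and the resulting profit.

AVC = 28 - 10y + y^2 has its minimum $3 at y = 5; price $128 clears that bar, so the firm operates.
With MC = 28 - 20y + 3y^2, P = MC on the upward-sloping part at y* = 10.
TR = 128·10 = 1280. TC = 1231 + 280 = 1511. Profit = 1280 − 1511 = -$231.
Shutting down would mean losing the fixed cost of $1231, so operating at a loss of $231 is better by $1000.

Profit = -$231 at y = 10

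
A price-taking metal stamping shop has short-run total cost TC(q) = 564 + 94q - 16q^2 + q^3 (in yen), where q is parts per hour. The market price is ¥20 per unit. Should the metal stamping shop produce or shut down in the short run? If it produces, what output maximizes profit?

Strip out fixed cost: VC = 94q - 16q^2 + q^3. Then AVC = 94 - 16q + q^2 and MC = 94 - 32q + 3q^2.
AVC is minimized where dAVC/dq = -16 + 2q = 0, at q = 8; min AVC = 94 - 16·8 + 8^2 = ¥30.
With P < min AVC (¥20 < ¥30), every unit sold adds to the loss.
The firm minimizes its loss by shutting down and losing only its fixed cost of ¥564.

Shut down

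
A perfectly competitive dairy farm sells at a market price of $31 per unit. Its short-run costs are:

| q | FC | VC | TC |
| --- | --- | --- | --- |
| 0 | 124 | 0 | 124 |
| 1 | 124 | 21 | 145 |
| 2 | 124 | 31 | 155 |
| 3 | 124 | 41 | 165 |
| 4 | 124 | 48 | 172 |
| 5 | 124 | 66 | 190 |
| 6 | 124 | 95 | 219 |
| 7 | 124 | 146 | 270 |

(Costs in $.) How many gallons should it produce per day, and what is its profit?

Tabulate TR − TC: q=0: -124; q=1: -114; q=2: -93; q=3: -72; q=4: -48; q=5: -35; q=6: -33; q=7: -53.
Profit is maximized at q = 6. AVC there is 95/6 = $15.83 ≤ P, so producing beats shutting down (which would give -$124).

q = 6; profit = -$33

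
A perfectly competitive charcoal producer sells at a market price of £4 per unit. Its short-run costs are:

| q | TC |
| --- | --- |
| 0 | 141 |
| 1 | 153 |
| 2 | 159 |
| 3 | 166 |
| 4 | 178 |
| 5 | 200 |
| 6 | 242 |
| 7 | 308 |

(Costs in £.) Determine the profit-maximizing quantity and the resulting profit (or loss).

Profit at each row (π = 4q − TC): q=0: -141; q=1: -149; q=2: -151; q=3: -154; q=4: -162; q=5: -180; q=6: -218; q=7: -280.
Profit is highest at q = 0. Equivalently, the lowest AVC in the table is 25/3 ≈ £8.33 at q = 3, and P = £4 falls below it — price never covers variable cost, so the firm shuts down and loses only its fixed cost.

q = 0 (shut down); profit = -£141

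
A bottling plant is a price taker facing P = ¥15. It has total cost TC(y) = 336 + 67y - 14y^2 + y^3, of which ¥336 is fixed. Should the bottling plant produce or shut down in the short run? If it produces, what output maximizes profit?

Variable cost is VC = 67y - 14y^2 + y^3, so AVC = VC/y = 67 - 14y + y^2 and MC = dTC/dy = 67 - 28y + 3y^2.
AVC is minimized where dAVC/dy = -14 + 2y = 0, at y = 7; min AVC = 67 - 14·7 + 7^2 = ¥18.
With P < min AVC (¥15 < ¥18), every unit sold adds to the loss.
Shutting down limits the loss to fixed cost, ¥336.

Shut down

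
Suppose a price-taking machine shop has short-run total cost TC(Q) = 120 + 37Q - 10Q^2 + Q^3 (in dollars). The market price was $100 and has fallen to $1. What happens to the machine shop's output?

AVC = 37 - 10Q + Q^2, minimized at Q = 5 where min AVC = $12. MC = 37 - 20Q + 3Q^2.
At P = $100 ≥ min AVC, set P = MC on the rising branch: Q = 9.
At P = $1 < min AVC = $12, price no longer covers variable cost at any output, so the firm shuts down: Q = 0.

Output falls from 9 to 0 (the firm shuts down)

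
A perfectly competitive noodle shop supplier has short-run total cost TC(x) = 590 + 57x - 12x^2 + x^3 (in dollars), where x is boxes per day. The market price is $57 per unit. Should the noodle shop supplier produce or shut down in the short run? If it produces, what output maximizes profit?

Produce at x = 8

Variable cost is VC = 57x - 12x^2 + x^3, so AVC = VC/x = 57 - 12x + x^2 and MC = dTC/dx = 57 - 24x + 3x^2.
The AVC parabola has its vertex at x = 12/2 = 6, where AVC = 57 - 12·6 + 6^2 = $21.
Because $57 ≥ $21, revenue can cover variable cost; the firm operates.
P = MC gives -24x + 3x^2 = 0, with roots 0 and 8. Take the larger (rising MC): x* = 8.
Check: AVC at x = 8 is $25 ≤ P, so revenue covers variable cost.
Profit = P·x − TC = 57·8 − 790 = -$334, a loss, but smaller than the $590 fixed cost the firm would lose by shutting down.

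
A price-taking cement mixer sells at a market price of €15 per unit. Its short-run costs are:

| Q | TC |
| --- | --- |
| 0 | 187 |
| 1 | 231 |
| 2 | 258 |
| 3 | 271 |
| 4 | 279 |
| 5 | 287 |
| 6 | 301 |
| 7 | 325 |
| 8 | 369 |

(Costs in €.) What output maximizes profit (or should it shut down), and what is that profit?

Profit at each row (π = 15Q − TC): Q=0: -187; Q=1: -216; Q=2: -228; Q=3: -226; Q=4: -219; Q=5: -212; Q=6: -211; Q=7: -220; Q=8: -249.
Profit is highest at Q = 0. Equivalently, the lowest AVC in the table is 114/6 ≈ €19 at Q = 6, and P = €15 falls below it — price never covers variable cost, so the firm shuts down and loses only its fixed cost.

Q = 0 (shut down); profit = -€187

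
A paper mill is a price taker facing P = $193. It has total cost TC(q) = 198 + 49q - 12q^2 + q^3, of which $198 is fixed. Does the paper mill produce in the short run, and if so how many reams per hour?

Strip out fixed cost: VC = 49q - 12q^2 + q^3. Then AVC = 49 - 12q + q^2 and MC = 49 - 24q + 3q^2.
The AVC parabola has its vertex at q = 12/2 = 6, where AVC = 49 - 12·6 + 6^2 = $13.
Because $193 ≥ $13, revenue can cover variable cost; the firm operates.
P = MC gives -144 - 24q + 3q^2 = 0, with roots -4 and 12. Take the larger (rising MC): q* = 12.
Check: AVC at q = 12 is $49 ≤ P, so revenue covers variable cost.
Profit = P·q − TC = 193·12 − 786 = $1530.

Produce at q = 12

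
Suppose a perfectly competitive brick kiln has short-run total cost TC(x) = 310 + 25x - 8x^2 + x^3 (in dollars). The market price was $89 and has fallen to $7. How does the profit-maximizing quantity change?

MC = 25 - 16x + 3x^2; the shutdown threshold is min AVC = $9 (at x = 4).
At P = $89 ≥ min AVC, set P = MC on the rising branch: x = 8.
At P = $7 < min AVC = $9, price no longer covers variable cost at any output, so the firm shuts down: x = 0.

Output falls from 8 to 0 (the firm shuts down)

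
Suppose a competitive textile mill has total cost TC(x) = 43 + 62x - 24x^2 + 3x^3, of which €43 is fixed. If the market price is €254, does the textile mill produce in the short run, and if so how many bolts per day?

From TC, MC = TC'(x) = 62 - 48x + 9x^2 and AVC = VC/x = 62 - 24x + 3x^2.
AVC hits its minimum where MC = AVC, at x = 4, giving min AVC = 62 - 24·4 + 3·4^2 = €14.
Since P = €254 ≥ min AVC = €14, price covers variable cost and the firm should produce.
P = MC gives -192 - 48x + 9x^2 = 0, with roots -8/3 and 8. Take the larger (rising MC): x* = 8.
Check: AVC at x = 8 is €62 ≤ P, so revenue covers variable cost.
Profit = P·x − TC = 254·8 − 539 = €1493.

Produce at x = 8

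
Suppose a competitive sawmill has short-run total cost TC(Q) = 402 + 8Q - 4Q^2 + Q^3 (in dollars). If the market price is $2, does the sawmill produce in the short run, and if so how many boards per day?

From TC, MC = TC'(Q) = 8 - 8Q + 3Q^2 and AVC = VC/Q = 8 - 4Q + Q^2.
AVC is minimized where dAVC/dQ = -4 + 2Q = 0, at Q = 2; min AVC = 8 - 4·2 + 2^2 = $4.
P = $2 lies below min AVC = $4; no output level covers variable cost.
The firm minimizes its loss by shutting down and losing only its fixed cost of $402.

Shut down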